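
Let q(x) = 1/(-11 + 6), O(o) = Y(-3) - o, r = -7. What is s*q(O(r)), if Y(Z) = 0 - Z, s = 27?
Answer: -27/5 ≈ -5.4000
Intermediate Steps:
Y(Z) = -Z
O(o) = 3 - o (O(o) = -1*(-3) - o = 3 - o)
q(x) = -⅕ (q(x) = 1/(-5) = -⅕)
s*q(O(r)) = 27*(-⅕) = -27/5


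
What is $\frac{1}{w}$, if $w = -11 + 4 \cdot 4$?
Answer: $\frac{1}{5} \approx 0.2$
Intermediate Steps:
$w = 5$ ($w = -11 + 16 = 5$)
$\frac{1}{w} = \frac{1}{5}$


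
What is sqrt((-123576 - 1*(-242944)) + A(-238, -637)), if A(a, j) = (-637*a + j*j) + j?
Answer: sqrt(676106) ≈ 822.26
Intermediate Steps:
A(a, j) = j + j**2 - 637*a (A(a, j) = (-637*a + j**2) + j = (j**2 - 637*a) + j = j + j**2 - 637*a)
sqrt((-123576 - 1*(-242944)) + A(-238, -637)) = sqrt((-123576 - 1*(-242944)) + (-637 + (-637)**2 - 637*(-238))) = sqrt((-123576 + 242944) + (-637 + 405769 + 151606)) = sqrt(119368 + 556738) = sqrt(676106)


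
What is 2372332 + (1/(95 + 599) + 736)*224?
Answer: 880407124/347 ≈ 2.5372e+6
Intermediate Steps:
2372332 + (1/(95 + 599) + 736)*224 = 2372332 + (1/694 + 736)*224 = 2372332 + (510785/694)*224 = 2372332 + 57207920/347 = 880407124/347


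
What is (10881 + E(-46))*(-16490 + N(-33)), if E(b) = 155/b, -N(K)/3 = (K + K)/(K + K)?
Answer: -8252618903/46 ≈ -1.7940e+8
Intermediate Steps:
N(K) = -3 (N(K) = -3*(K + K)/(K + K) = -3*2*K/(2*K) = -3*2*K*1/(2*K) = -3*1 = -3)
(10881 + E(-46))*(-16490 + N(-33)) = (10881 + 155/(-46))*(-16490 - 3) = (10881 + 155*(-1/46))*(-16493) = (10881 - 155/46)*(-16493) = (500371/46)*(-16493) = -8252618903/46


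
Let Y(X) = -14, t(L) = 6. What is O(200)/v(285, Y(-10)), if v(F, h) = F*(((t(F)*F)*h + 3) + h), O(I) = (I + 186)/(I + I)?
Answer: -193/1365207000 ≈ -1.4137e-7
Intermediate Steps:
O(I) = (186 + I)/(2*I) (O(I) = (186 + I)/((2*I)) = (186 + I)*(1/(2*I)) = (186 + I)/(2*I))
v(F, h) = F*(3 + h + 6*F*h) (v(F, h) = F*(((6*F)*h + 3) + h) = F*((6*F*h + 3) + h) = F*((3 + 6*F*h) + h) = F*(3 + h + 6*F*h))
O(200)/v(285, Y(-10)) = ((½)*(186 + 200)/200)/((285*(3 - 14 + 6*285*(-14)))) = ((½)*(1/200)*386)/((285*(3 - 14 - 23940))) = 193/(200*((285*(-23951)))) = (193/200)/(-6826035) = (193/200)*(-1/6826035) = -193/1365207000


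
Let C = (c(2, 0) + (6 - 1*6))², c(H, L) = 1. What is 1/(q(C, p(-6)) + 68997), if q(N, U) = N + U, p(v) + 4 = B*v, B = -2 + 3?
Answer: 1/68988 ≈ 1.4495e-5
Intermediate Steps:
B = 1
p(v) = -4 + v (p(v) = -4 + 1*v = -4 + v)
C = 1 (C = (1 + (6 - 1*6))² = (1 + (6 - 6))² = (1 + 0)² = 1² = 1)
1/(q(C, p(-6)) + 68997) = 1/((1 + (-4 - 6)) + 68997) = 1/((1 - 10) + 68997) = 1/(-9 + 68997) = 1/68988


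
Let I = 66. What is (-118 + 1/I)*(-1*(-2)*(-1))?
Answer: 7787/33 ≈ 235.97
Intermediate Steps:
(-118 + 1/I)*(-1*(-2)*(-1)) = (-118 + 1/66)*(-1*(-2)*(-1)) = (-118 + 1/66)*(2*(-1)) = -7787/66*(-2) = 7787/33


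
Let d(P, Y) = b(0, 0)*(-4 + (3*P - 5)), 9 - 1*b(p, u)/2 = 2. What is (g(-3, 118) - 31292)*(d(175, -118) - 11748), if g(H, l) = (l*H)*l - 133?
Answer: 331143228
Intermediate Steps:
b(p, u) = 14 (b(p, u) = 18 - 2*2 = 18 - 4 = 14)
g(H, l) = -133 + H*l² (g(H, l) = (H*l)*l - 133 = H*l² - 133 = -133 + H*l²)
d(P, Y) = -126 + 42*P (d(P, Y) = 14*(-4 + (3*P - 5)) = 14*(-4 + (-5 + 3*P)) = 14*(-9 + 3*P) = -126 + 42*P)
(g(-3, 118) - 31292)*(d(175, -118) - 11748) = ((-133 - 3*118²) - 31292)*((-126 + 42*175) - 11748) = ((-133 - 3*13924) - 31292)*((-126 + 7350) - 11748) = ((-133 - 41772) - 31292)*(7224 - 11748) = (-41905 - 31292)*(-4524) = -73197*(-4524) = 331143228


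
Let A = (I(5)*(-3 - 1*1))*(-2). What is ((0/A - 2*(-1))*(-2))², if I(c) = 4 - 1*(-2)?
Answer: 16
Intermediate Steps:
I(c) = 6 (I(c) = 4 + 2 = 6)
A = 48 (A = (6*(-3 - 1*1))*(-2) = (6*(-3 - 1))*(-2) = (6*(-4))*(-2) = -24*(-2) = 48)
((0/A - 2*(-1))*(-2))² = ((0/48 - 2*(-1))*(-2))² = ((0*(1/48) + 2)*(-2))² = ((0 + 2)*(-2))² = (2*(-2))² = (-4)² = 16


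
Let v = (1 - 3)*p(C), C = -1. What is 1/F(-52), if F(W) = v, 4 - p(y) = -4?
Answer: -1/16 ≈ -0.062500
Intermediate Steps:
p(y) = 8 (p(y) = 4 - 1*(-4) = 4 + 4 = 8)
v = -16 (v = (1 - 3)*8 = -2*8 = -16)
F(W) = -16
1/F(-52) = 1/(-16) = -1/16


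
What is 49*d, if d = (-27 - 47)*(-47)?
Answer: 170422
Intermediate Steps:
d = 3478 (d = -74*(-47) = 3478)
49*d = 49*3478 = 170422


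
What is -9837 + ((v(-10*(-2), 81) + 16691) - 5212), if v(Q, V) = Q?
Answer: 1662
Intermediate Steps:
-9837 + ((v(-10*(-2), 81) + 16691) - 5212) = -9837 + ((-10*(-2) + 16691) - 5212) = -9837 + ((20 + 16691) - 5212) = -9837 + (16711 - 5212) = -9837 + 11499 = 1662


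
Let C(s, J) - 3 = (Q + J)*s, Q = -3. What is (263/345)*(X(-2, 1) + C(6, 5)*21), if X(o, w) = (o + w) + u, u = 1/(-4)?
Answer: 66013/276 ≈ 239.18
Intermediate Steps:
u = -¼ (u = 1*(-¼) = -¼ ≈ -0.25000)
C(s, J) = 3 + s*(-3 + J) (C(s, J) = 3 + (-3 + J)*s = 3 + s*(-3 + J))
X(o, w) = -¼ + o + w (X(o, w) = (o + w) - ¼ = -¼ + o + w)
(263/345)*(X(-2, 1) + C(6, 5)*21) = (263/345)*((-¼ - 2 + 1) + (3 - 3*6 + 5*6)*21) = (263*(1/345))*(-5/4 + (3 - 18 + 30)*21) = 263*(-5/4 + 15*21)/345 = 263*(-5/4 + 315)/345 = (263/345)*(1255/4) = 66013/276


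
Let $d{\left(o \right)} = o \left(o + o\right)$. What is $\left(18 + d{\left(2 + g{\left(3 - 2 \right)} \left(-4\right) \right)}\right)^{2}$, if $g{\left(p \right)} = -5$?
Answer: $972196$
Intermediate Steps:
$d{\left(o \right)} = 2 o^{2}$ ($d{\left(o \right)} = o 2 o = 2 o^{2}$)
$\left(18 + d{\left(2 + g{\left(3 - 2 \right)} \left(-4\right) \right)}\right)^{2} = \left(18 + 2 \left(2 - -20\right)^{2}\right)^{2} = \left(18 + 2 \left(2 + 20\right)^{2}\right)^{2} = \left(18 + 2 \cdot 22^{2}\right)^{2} = \left(18 + 2 \cdot 484\right)^{2} = \left(18 + 968\right)^{2} = 986^{2} = 972196$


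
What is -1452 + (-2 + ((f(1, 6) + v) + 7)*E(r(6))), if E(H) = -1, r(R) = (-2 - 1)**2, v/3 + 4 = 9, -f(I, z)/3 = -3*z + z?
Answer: -1512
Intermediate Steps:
f(I, z) = 6*z (f(I, z) = -3*(-3*z + z) = -(-6)*z = 6*z)
v = 15 (v = -12 + 3*9 = -12 + 27 = 15)
r(R) = 9 (r(R) = (-3)**2 = 9)
-1452 + (-2 + ((f(1, 6) + v) + 7)*E(r(6))) = -1452 + (-2 + ((6*6 + 15) + 7)*(-1)) = -1452 + (-2 + ((36 + 15) + 7)*(-1)) = -1452 + (-2 + (51 + 7)*(-1)) = -1452 + (-2 + 58*(-1)) = -1452 + (-2 - 58) = -1452 - 60 = -1512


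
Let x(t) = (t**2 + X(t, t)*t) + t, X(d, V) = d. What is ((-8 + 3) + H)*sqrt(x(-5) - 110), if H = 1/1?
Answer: -4*I*sqrt(65) ≈ -32.249*I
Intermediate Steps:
H = 1
x(t) = t + 2*t**2 (x(t) = (t**2 + t*t) + t = (t**2 + t**2) + t = 2*t**2 + t = t + 2*t**2)
((-8 + 3) + H)*sqrt(x(-5) - 110) = ((-8 + 3) + 1)*sqrt(-5*(1 + 2*(-5)) - 110) = (-5 + 1)*sqrt(-5*(1 - 10) - 110) = -4*sqrt(-5*(-9) - 110) = -4*sqrt(45 - 110) = -4*I*sqrt(65)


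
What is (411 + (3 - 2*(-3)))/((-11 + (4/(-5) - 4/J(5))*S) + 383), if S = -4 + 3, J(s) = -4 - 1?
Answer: 35/31 ≈ 1.1290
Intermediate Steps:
J(s) = -5
S = -1
(411 + (3 - 2*(-3)))/((-11 + (4/(-5) - 4/J(5))*S) + 383) = (411 + (3 - 2*(-3)))/((-11 + (4/(-5) - 4/(-5))*(-1)) + 383) = (411 + (3 + 6))/((-11 + (4*(-⅕) - 4*(-⅕))*(-1)) + 383) = (411 + 9)/((-11 + (-⅘ + ⅘)*(-1)) + 383) = 420/((-11 + 0*(-1)) + 383) = 420/((-11 + 0) + 383) = 420/(-11 + 383) = 420/372 = 420*(1/372) = 35/31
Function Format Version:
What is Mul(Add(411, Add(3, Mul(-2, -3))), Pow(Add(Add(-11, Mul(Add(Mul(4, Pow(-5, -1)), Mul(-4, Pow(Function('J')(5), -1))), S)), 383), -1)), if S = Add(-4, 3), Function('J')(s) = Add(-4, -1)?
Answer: Rational(35, 31) ≈ 1.1290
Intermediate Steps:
Function('J')(s) = -5
S = -1
Mul(Add(411, Add(3, Mul(-2, -3))), Pow(Add(Add(-11, Mul(Add(Mul(4, Pow(-5, -1)), Mul(-4, Pow(Function('J')(5), -1))), S)), 383), -1)) = Mul(Add(411, Add(3, Mul(-2, -3))), Pow(Add(Add(-11, Mul(Add(Mul(4, Pow(-5, -1)), Mul(-4, Pow(-5, -1))), -1)), 383), -1)) = Mul(Add(411, Add(3, 6)), Pow(Add(Add(-11, Mul(Add(Mul(4, Rational(-1, 5)), Mul(-4, Rational(-1, 5))), -1)), 383), -1)) = Mul(Add(411, 9), Pow(Add(Add(-11, Mul(Add(Rational(-4, 5), Rational(4, 5)), -1)), 383), -1)) = Mul(420, Pow(Add(Add(-11, Mul(0, -1)), 383), -1)) = Mul(420, Pow(Add(Add(-11, 0), 383), -1)) = Mul(420, Pow(Add(-11, 383), -1)) = Mul(420, Pow(372, -1)) = Mul(420, Rational(1, 372)) = Rational(35, 31)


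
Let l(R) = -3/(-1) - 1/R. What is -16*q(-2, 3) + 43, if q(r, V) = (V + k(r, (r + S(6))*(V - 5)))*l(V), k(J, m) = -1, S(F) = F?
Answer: -127/3 ≈ -42.333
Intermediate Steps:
l(R) = 3 - 1/R (l(R) = -3*(-1) - 1/R = 3 - 1/R)
q(r, V) = (-1 + V)*(3 - 1/V) (q(r, V) = (V - 1)*(3 - 1/V) = (-1 + V)*(3 - 1/V))
-16*q(-2, 3) + 43 = -16*(-4 + 1/3 + 3*3) + 43 = -16*(-4 + ⅓ + 9) + 43 = -16*16/3 + 43 = -256/3 + 43 = -127/3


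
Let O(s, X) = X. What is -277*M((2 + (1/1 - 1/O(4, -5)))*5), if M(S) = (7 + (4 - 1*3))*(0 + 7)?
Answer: -15512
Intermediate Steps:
M(S) = 56 (M(S) = (7 + (4 - 3))*7 = (7 + 1)*7 = 8*7 = 56)
-277*M((2 + (1/1 - 1/O(4, -5)))*5) = -277*56 = -15512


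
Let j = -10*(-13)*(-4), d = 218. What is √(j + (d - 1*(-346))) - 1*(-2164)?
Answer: 2164 + 2*√11 ≈ 2170.6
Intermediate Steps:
j = -520 (j = 130*(-4) = -520)
√(j + (d - 1*(-346))) - 1*(-2164) = √(-520 + (218 - 1*(-346))) - 1*(-2164) = √(-520 + (218 + 346)) + 2164 = √(-520 + 564) + 2164 = √44 + 2164 = 2*√11 + 2164 = 2164 + 2*√11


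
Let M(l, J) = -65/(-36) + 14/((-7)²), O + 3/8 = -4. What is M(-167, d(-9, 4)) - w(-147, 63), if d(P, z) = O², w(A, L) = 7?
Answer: -1237/252 ≈ -4.9087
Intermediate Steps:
O = -35/8 (O = -3/8 - 4 = -35/8 ≈ -4.3750)
d(P, z) = 1225/64 (d(P, z) = (-35/8)² = 1225/64)
M(l, J) = 527/252 (M(l, J) = -65*(-1/36) + 14/49 = 65/36 + 14*(1/49) = 65/36 + 2/7 = 527/252)
M(-167, d(-9, 4)) - w(-147, 63) = 527/252 - 1*7 = 527/252 - 7 = -1237/252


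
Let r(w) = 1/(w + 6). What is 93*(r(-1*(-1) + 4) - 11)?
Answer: -11160/11 ≈ -1014.5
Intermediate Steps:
r(w) = 1/(6 + w)
93*(r(-1*(-1) + 4) - 11) = 93*(1/(6 + (-1*(-1) + 4)) - 11) = 93*(1/(6 + (1 + 4)) - 11) = 93*(1/(6 + 5) - 11) = 93*(1/11 - 11) = 93*(-120/11) = -11160/11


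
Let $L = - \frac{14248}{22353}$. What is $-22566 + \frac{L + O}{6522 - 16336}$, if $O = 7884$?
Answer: $- \frac{2475266243188}{109686171} \approx -22567.0$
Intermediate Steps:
$L = - \frac{14248}{22353}$ ($L = \left(-14248\right) \frac{1}{22353} = - \frac{14248}{22353} \approx -0.63741$)
$-22566 + \frac{L + O}{6522 - 16336} = -22566 + \frac{- \frac{14248}{22353} + 7884}{6522 - 16336} = -22566 + \frac{176216804}{22353 \left(-9814\right)} = -22566 + \frac{176216804}{22353} \left(- \frac{1}{9814}\right) = -22566 - \frac{88108402}{109686171} = - \frac{2475266243188}{109686171}$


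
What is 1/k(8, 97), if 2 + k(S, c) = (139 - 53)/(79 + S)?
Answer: -87/88 ≈ -0.98864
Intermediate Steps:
k(S, c) = -2 + 86/(79 + S) (k(S, c) = -2 + (139 - 53)/(79 + S) = -2 + 86/(79 + S))
1/k(8, 97) = 1/(2*(-36 - 1*8)/(79 + 8)) = 1/(2*(-36 - 8)/87) = 1/(2*(1/87)*(-44)) = 1/(-88/87) = -87/88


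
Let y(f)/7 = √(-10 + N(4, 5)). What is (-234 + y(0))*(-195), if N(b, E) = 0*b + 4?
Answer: 45630 - 1365*I*√6 ≈ 45630.0 - 3343.6*I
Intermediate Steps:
N(b, E) = 4 (N(b, E) = 0 + 4 = 4)
y(f) = 7*I*√6 (y(f) = 7*√(-10 + 4) = 7*√(-6) = 7*(I*√6) = 7*I*√6)
(-234 + y(0))*(-195) = (-234 + 7*I*√6)*(-195) = 45630 - 1365*I*√6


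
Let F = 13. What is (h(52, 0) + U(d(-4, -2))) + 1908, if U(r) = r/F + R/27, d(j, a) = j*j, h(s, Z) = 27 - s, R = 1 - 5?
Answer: 661313/351 ≈ 1884.1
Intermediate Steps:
R = -4
d(j, a) = j**2
U(r) = -4/27 + r/13 (U(r) = r/13 - 4/27 = -4/27 + r/13)
(h(52, 0) + U(d(-4, -2))) + 1908 = ((27 - 1*52) + (-4/27 + (1/13)*(-4)**2)) + 1908 = ((27 - 52) + (-4/27 + (1/13)*16)) + 1908 = (-25 + (-4/27 + 16/13)) + 1908 = (-25 + 380/351) + 1908 = -8395/351 + 1908 = 661313/351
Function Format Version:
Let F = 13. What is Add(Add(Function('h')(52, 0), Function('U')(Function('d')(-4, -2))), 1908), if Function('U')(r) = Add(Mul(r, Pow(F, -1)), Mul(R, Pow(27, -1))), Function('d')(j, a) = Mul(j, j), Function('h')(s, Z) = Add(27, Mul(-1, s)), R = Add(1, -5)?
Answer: Rational(661313, 351) ≈ 1884.1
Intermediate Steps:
R = -4
Function('d')(j, a) = Pow(j, 2)
Function('U')(r) = Add(Rational(-4, 27), Mul(Rational(1, 13), r)) (Function('U')(r) = Add(Mul(r, Pow(13, -1)), Mul(-4, Pow(27, -1))) = Add(Mul(r, Rational(1, 13)), Mul(-4, Rational(1, 27))) = Add(Mul(Rational(1, 13), r), Rational(-4, 27)) = Add(Rational(-4, 27), Mul(Rational(1, 13), r)))
Add(Add(Function('h')(52, 0), Function('U')(Function('d')(-4, -2))), 1908) = Add(Add(Add(27, Mul(-1, 52)), Add(Rational(-4, 27), Mul(Rational(1, 13), Pow(-4, 2)))), 1908) = Add(Add(Add(27, -52), Add(Rational(-4, 27), Mul(Rational(1, 13), 16))), 1908) = Add(Add(-25, Add(Rational(-4, 27), Rational(16, 13))), 1908) = Add(Add(-25, Rational(380, 351)), 1908) = Add(Rational(-8395, 351), 1908) = Rational(661313, 351)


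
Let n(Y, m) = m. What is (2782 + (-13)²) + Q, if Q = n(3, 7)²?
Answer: 3000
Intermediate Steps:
Q = 49 (Q = 7² = 49)
(2782 + (-13)²) + Q = (2782 + (-13)²) + 49 = (2782 + 169) + 49 = 2951 + 49 = 3000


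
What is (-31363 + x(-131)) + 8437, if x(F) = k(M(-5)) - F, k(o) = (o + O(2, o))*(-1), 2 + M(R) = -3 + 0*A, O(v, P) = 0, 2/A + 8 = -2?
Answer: -22790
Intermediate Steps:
A = -⅕ (A = 2/(-8 - 2) = 2/(-10) = 2*(-⅒) = -⅕ ≈ -0.20000)
M(R) = -5 (M(R) = -2 + (-3 + 0*(-⅕)) = -2 + (-3 + 0) = -2 - 3 = -5)
k(o) = -o (k(o) = (o + 0)*(-1) = o*(-1) = -o)
x(F) = 5 - F (x(F) = -1*(-5) - F = 5 - F)
(-31363 + x(-131)) + 8437 = (-31363 + (5 - 1*(-131))) + 8437 = (-31363 + (5 + 131)) + 8437 = (-31363 + 136) + 8437 = -31227 + 8437 = -22790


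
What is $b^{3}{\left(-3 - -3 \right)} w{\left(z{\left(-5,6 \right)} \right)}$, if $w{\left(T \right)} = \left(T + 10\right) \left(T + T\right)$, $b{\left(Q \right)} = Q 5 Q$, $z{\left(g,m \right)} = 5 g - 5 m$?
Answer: $0$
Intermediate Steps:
$z{\left(g,m \right)} = - 5 m + 5 g$
$b{\left(Q \right)} = 5 Q^{2}$ ($b{\left(Q \right)} = 5 Q Q = 5 Q^{2}$)
$w{\left(T \right)} = 2 T \left(10 + T\right)$ ($w{\left(T \right)} = \left(10 + T\right) 2 T = 2 T \left(10 + T\right)$)
$b^{3}{\left(-3 - -3 \right)} w{\left(z{\left(-5,6 \right)} \right)} = \left(5 \left(-3 - -3\right)^{2}\right)^{3} \cdot 2 \left(\left(-5\right) 6 + 5 \left(-5\right)\right) \left(10 + \left(\left(-5\right) 6 + 5 \left(-5\right)\right)\right) = \left(5 \left(-3 + 3\right)^{2}\right)^{3} \cdot 2 \left(-30 - 25\right) \left(10 - 55\right) = \left(5 \cdot 0^{2}\right)^{3} \cdot 2 \left(-55\right) \left(10 - 55\right) = \left(5 \cdot 0\right)^{3} \cdot 2 \left(-55\right) \left(-45\right) = 0^{3} \cdot 4950 = 0 \cdot 4950 = 0$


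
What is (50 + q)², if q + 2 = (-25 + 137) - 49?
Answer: 12321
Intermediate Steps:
q = 61 (q = -2 + ((-25 + 137) - 49) = -2 + (112 - 49) = -2 + 63 = 61)
(50 + q)² = (50 + 61)² = 111² = 12321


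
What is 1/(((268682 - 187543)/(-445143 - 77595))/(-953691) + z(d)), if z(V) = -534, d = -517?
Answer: -498530525958/266215300780433 ≈ -0.0018727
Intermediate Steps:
1/(((268682 - 187543)/(-445143 - 77595))/(-953691) + z(d)) = 1/(((268682 - 187543)/(-445143 - 77595))/(-953691) - 534) = 1/((81139/(-522738))*(-1/953691) - 534) = 1/((81139*(-1/522738))*(-1/953691) - 534) = 1/(-81139/522738*(-1/953691) - 534) = 1/(81139/498530525958 - 534) = 1/(-266215300780433/498530525958) = -498530525958/266215300780433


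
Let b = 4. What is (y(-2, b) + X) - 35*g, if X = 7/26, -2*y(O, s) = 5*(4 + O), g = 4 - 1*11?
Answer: 6247/26 ≈ 240.27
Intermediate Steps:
g = -7 (g = 4 - 11 = -7)
y(O, s) = -10 - 5*O/2 (y(O, s) = -5*(4 + O)/2 = -(20 + 5*O)/2 = -10 - 5*O/2)
X = 7/26 (X = 7*(1/26) = 7/26 ≈ 0.26923)
(y(-2, b) + X) - 35*g = ((-10 - 5/2*(-2)) + 7/26) - 35*(-7) = ((-10 + 5) + 7/26) + 245 = (-5 + 7/26) + 245 = -123/26 + 245 = 6247/26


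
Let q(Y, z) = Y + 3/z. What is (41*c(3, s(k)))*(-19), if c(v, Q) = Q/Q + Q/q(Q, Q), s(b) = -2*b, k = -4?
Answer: -102049/67 ≈ -1523.1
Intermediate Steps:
c(v, Q) = 1 + Q/(Q + 3/Q) (c(v, Q) = Q/Q + Q/(Q + 3/Q) = 1 + Q/(Q + 3/Q))
(41*c(3, s(k)))*(-19) = (41*((3 + 2*(-2*(-4))**2)/(3 + (-2*(-4))**2)))*(-19) = (41*((3 + 2*8**2)/(3 + 8**2)))*(-19) = (41*((3 + 2*64)/(3 + 64)))*(-19) = (41*((3 + 128)/67))*(-19) = (41*((1/67)*131))*(-19) = (41*(131/67))*(-19) = (5371/67)*(-19) = -102049/67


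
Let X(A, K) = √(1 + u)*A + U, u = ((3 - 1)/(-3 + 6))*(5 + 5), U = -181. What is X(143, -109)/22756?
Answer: -181/22756 + 143*√69/68268 ≈ 0.0094458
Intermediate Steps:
u = 20/3 (u = (2/3)*10 = (2*(⅓))*10 = (⅔)*10 = 20/3 ≈ 6.6667)
X(A, K) = -181 + A*√69/3 (X(A, K) = √(1 + 20/3)*A - 181 = √(23/3)*A - 181 = (√69/3)*A - 181 = A*√69/3 - 181 = -181 + A*√69/3)
X(143, -109)/22756 = (-181 + (⅓)*143*√69)/22756 = (-181 + 143*√69/3)*(1/22756) = -181/22756 + 143*√69/68268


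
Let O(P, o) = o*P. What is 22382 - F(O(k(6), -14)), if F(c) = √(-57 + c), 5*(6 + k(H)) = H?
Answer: 22382 - √255/5 ≈ 22379.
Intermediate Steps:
k(H) = -6 + H/5
O(P, o) = P*o
22382 - F(O(k(6), -14)) = 22382 - √(-57 + (-6 + (⅕)*6)*(-14)) = 22382 - √(-57 + (-6 + 6/5)*(-14)) = 22382 - √(-57 - 24/5*(-14)) = 22382 - √(-57 + 336/5) = 22382 - √(51/5) = 22382 - √255/5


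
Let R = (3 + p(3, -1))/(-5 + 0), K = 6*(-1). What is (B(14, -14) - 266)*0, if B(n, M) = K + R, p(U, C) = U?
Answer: 0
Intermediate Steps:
K = -6
R = -6/5 (R = (3 + 3)/(-5 + 0) = 6/(-5) = 6*(-⅕) = -6/5 ≈ -1.2000)
B(n, M) = -36/5 (B(n, M) = -6 - 6/5 = -36/5)
(B(14, -14) - 266)*0 = (-36/5 - 266)*0 = -1366/5*0 = 0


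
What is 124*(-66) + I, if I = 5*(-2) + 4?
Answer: -8190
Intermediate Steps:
I = -6 (I = -10 + 4 = -6)
124*(-66) + I = 124*(-66) - 6 = -8184 - 6 = -8190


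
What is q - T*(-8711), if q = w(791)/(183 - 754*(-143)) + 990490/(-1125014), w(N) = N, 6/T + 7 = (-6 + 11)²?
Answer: 529065203528821/182260705605 ≈ 2902.8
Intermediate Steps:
T = ⅓ (T = 6/(-7 + (-6 + 11)²) = 6/(-7 + 5²) = 6/(-7 + 25) = 6/18 = 6*(1/18) = ⅓ ≈ 0.33333)
q = -53043993188/60753568535 (q = 791/(183 - 754*(-143)) + 990490/(-1125014) = 791/(183 + 107822) + 990490*(-1/1125014) = 791/108005 - 495245/562507 = -53043993188/60753568535 ≈ -0.87310)
q - T*(-8711) = -53043993188/60753568535 - (-8711)/3 = -53043993188/60753568535 - 1*(-8711/3) = -53043993188/60753568535 + 8711/3 = 529065203528821/182260705605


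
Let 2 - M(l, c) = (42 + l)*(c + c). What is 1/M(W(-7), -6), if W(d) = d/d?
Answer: 1/518 ≈ 0.0019305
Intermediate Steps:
W(d) = 1
M(l, c) = 2 - 2*c*(42 + l) (M(l, c) = 2 - (42 + l)*(c + c) = 2 - (42 + l)*2*c = 2 - 2*c*(42 + l))
1/M(W(-7), -6) = 1/(2 - 84*(-6) - 2*(-6)*1) = 1/(2 + 504 + 12) = 1/518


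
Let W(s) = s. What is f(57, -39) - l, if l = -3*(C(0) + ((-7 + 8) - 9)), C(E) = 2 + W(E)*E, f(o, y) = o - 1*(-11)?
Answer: 50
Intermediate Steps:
f(o, y) = 11 + o (f(o, y) = o + 11 = 11 + o)
C(E) = 2 + E² (C(E) = 2 + E*E = 2 + E²)
l = 18 (l = -3*((2 + 0²) + ((-7 + 8) - 9)) = -3*((2 + 0) + (1 - 9)) = -3*(2 - 8) = -3*(-6) = 18)
f(57, -39) - l = (11 + 57) - 1*18 = 68 - 18 = 50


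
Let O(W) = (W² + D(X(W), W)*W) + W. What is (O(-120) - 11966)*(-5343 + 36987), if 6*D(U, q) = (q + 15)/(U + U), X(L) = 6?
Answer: 78761916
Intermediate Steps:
D(U, q) = (15 + q)/(12*U) (D(U, q) = ((q + 15)/(U + U))/6 = ((15 + q)/((2*U)))/6 = ((15 + q)*(1/(2*U)))/6 = ((15 + q)/(2*U))/6 = (15 + q)/(12*U))
O(W) = W + W² + W*(5/24 + W/72) (O(W) = (W² + ((1/12)*(15 + W)/6)*W) + W = (W² + ((1/12)*(⅙)*(15 + W))*W) + W = (W² + (5/24 + W/72)*W) + W = (W² + W*(5/24 + W/72)) + W = W + W² + W*(5/24 + W/72))
(O(-120) - 11966)*(-5343 + 36987) = ((1/72)*(-120)*(87 + 73*(-120)) - 11966)*(-5343 + 36987) = ((1/72)*(-120)*(87 - 8760) - 11966)*31644 = ((1/72)*(-120)*(-8673) - 11966)*31644 = (14455 - 11966)*31644 = 2489*31644 = 78761916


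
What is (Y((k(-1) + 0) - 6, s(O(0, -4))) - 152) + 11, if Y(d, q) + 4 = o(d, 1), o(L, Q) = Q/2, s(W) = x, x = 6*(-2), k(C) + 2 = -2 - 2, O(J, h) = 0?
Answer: -289/2 ≈ -144.50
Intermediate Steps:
k(C) = -6 (k(C) = -2 + (-2 - 2) = -2 - 4 = -6)
x = -12
s(W) = -12
o(L, Q) = Q/2 (o(L, Q) = Q*(½) = Q/2)
Y(d, q) = -7/2 (Y(d, q) = -4 + (½)*1 = -4 + ½ = -7/2)
(Y((k(-1) + 0) - 6, s(O(0, -4))) - 152) + 11 = (-7/2 - 152) + 11 = -311/2 + 11 = -289/2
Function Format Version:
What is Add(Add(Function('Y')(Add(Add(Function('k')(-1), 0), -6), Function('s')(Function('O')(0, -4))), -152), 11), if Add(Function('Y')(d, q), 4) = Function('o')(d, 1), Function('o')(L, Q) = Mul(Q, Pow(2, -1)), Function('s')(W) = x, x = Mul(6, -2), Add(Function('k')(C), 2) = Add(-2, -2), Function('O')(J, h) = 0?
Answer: Rational(-289, 2) ≈ -144.50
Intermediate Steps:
Function('k')(C) = -6 (Function('k')(C) = Add(-2, Add(-2, -2)) = Add(-2, -4) = -6)
x = -12
Function('s')(W) = -12
Function('o')(L, Q) = Mul(Rational(1, 2), Q) (Function('o')(L, Q) = Mul(Q, Rational(1, 2)) = Mul(Rational(1, 2), Q))
Function('Y')(d, q) = Rational(-7, 2) (Function('Y')(d, q) = Add(-4, Mul(Rational(1, 2), 1)) = Add(-4, Rational(1, 2)) = Rational(-7, 2))
Add(Add(Function('Y')(Add(Add(Function('k')(-1), 0), -6), Function('s')(Function('O')(0, -4))), -152), 11) = Add(Add(Rational(-7, 2), -152), 11) = Add(Rational(-311, 2), 11) = Rational(-289, 2)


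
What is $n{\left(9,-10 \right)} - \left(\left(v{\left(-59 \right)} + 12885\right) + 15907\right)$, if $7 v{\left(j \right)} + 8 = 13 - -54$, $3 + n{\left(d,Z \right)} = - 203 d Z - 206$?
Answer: $- \frac{75176}{7} \approx -10739.0$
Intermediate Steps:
$n{\left(d,Z \right)} = -209 - 203 Z d$ ($n{\left(d,Z \right)} = -3 + \left(- 203 d Z - 206\right) = -3 - \left(206 + 203 Z d\right) = -209 - 203 Z d$)
$v{\left(j \right)} = \frac{59}{7}$ ($v{\left(j \right)} = - \frac{8}{7} + \frac{13 - -54}{7} = - \frac{8}{7} + \frac{13 + 54}{7} = - \frac{8}{7} + \frac{1}{7} \cdot 67 = - \frac{8}{7} + \frac{67}{7} = \frac{59}{7}$)
$n{\left(9,-10 \right)} - \left(\left(v{\left(-59 \right)} + 12885\right) + 15907\right) = \left(-209 - \left(-2030\right) 9\right) - \left(\left(\frac{59}{7} + 12885\right) + 15907\right) = \left(-209 + 18270\right) - \left(\frac{90254}{7} + 15907\right) = 18061 - \frac{201603}{7} = - \frac{75176}{7}$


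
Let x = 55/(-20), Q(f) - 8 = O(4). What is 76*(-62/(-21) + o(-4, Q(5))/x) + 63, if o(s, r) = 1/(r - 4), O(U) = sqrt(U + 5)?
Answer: 65473/231 ≈ 283.43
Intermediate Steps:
O(U) = sqrt(5 + U)
Q(f) = 11 (Q(f) = 8 + sqrt(5 + 4) = 8 + sqrt(9) = 8 + 3 = 11)
o(s, r) = 1/(-4 + r)
x = -11/4 (x = 55*(-1/20) = -11/4 ≈ -2.7500)
76*(-62/(-21) + o(-4, Q(5))/x) + 63 = 76*(-62/(-21) + 1/((-4 + 11)*(-11/4))) + 63 = 76*(-62*(-1/21) - 4/11/7) + 63 = 76*(62/21 + (1/7)*(-4/11)) + 63 = 76*(62/21 - 4/77) + 63 = 76*(670/231) + 63 = 50920/231 + 63 = 65473/231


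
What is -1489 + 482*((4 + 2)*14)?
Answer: 38999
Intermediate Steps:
-1489 + 482*((4 + 2)*14) = -1489 + 482*(6*14) = -1489 + 482*84 = -1489 + 40488 = 38999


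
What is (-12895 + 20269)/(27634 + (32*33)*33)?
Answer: 3687/31241 ≈ 0.11802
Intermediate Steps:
(-12895 + 20269)/(27634 + (32*33)*33) = 7374/(27634 + 1056*33) = 7374/(27634 + 34848) = 7374/62482 = 7374*(1/62482) = 3687/31241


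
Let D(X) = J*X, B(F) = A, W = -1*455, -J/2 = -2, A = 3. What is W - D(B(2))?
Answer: -467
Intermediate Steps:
J = 4 (J = -2*(-2) = 4)
W = -455
B(F) = 3
D(X) = 4*X
W - D(B(2)) = -455 - 4*3 = -455 - 1*12 = -455 - 12 = -467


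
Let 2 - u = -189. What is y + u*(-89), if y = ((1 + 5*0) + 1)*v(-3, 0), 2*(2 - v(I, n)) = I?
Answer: -16992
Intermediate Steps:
u = 191 (u = 2 - 1*(-189) = 2 + 189 = 191)
v(I, n) = 2 - I/2
y = 7 (y = ((1 + 5*0) + 1)*(2 - ½*(-3)) = ((1 + 0) + 1)*(2 + 3/2) = (1 + 1)*(7/2) = 2*(7/2) = 7)
y + u*(-89) = 7 + 191*(-89) = 7 - 16999 = -16992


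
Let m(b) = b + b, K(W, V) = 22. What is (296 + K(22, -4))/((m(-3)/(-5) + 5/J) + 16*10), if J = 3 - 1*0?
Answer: 4770/2443 ≈ 1.9525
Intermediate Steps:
J = 3 (J = 3 + 0 = 3)
m(b) = 2*b
(296 + K(22, -4))/((m(-3)/(-5) + 5/J) + 16*10) = (296 + 22)/(((2*(-3))/(-5) + 5/3) + 16*10) = 318/((-6*(-⅕) + 5*(⅓)) + 160) = 318/((6/5 + 5/3) + 160) = 318/(43/15 + 160) = 318/(2443/15) = 318*(15/2443) = 4770/2443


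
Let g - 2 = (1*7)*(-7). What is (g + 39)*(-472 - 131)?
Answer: 4824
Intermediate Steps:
g = -47 (g = 2 + (1*7)*(-7) = 2 + 7*(-7) = 2 - 49 = -47)
(g + 39)*(-472 - 131) = (-47 + 39)*(-472 - 131) = -8*(-603) = 4824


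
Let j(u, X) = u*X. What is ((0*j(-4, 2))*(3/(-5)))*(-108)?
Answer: 0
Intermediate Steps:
j(u, X) = X*u
((0*j(-4, 2))*(3/(-5)))*(-108) = ((0*(2*(-4)))*(3/(-5)))*(-108) = ((0*(-8))*(3*(-1/5)))*(-108) = (0*(-3/5))*(-108) = 0*(-108) = 0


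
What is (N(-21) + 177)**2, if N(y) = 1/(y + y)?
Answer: 55249489/1764 ≈ 31321.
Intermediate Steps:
N(y) = 1/(2*y)
(N(-21) + 177)**2 = ((1/2)/(-21) + 177)**2 = ((1/2)*(-1/21) + 177)**2 = (-1/42 + 177)**2 = (7433/42)**2 = 55249489/1764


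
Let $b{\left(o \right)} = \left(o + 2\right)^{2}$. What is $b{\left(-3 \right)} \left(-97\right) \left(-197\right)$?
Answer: $19109$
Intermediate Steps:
$b{\left(o \right)} = \left(2 + o\right)^{2}$
$b{\left(-3 \right)} \left(-97\right) \left(-197\right) = \left(2 - 3\right)^{2} \left(-97\right) \left(-197\right) = \left(-1\right)^{2} \left(-97\right) \left(-197\right) = 1 \left(-97\right) \left(-197\right) = \left(-97\right) \left(-197\right) = 19109$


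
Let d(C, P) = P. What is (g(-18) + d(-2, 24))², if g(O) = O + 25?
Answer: 961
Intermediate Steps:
g(O) = 25 + O
(g(-18) + d(-2, 24))² = ((25 - 18) + 24)² = (7 + 24)² = 31² = 961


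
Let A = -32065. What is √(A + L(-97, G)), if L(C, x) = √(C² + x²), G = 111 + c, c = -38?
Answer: √(-32065 + √14738) ≈ 178.73*I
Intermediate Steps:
G = 73 (G = 111 - 38 = 73)
√(A + L(-97, G)) = √(-32065 + √((-97)² + 73²)) = √(-32065 + √(9409 + 5329)) = √(-32065 + √14738)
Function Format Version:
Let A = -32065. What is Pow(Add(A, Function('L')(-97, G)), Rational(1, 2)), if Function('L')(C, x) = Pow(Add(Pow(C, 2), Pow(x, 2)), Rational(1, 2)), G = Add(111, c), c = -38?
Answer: Pow(Add(-32065, Pow(14738, Rational(1, 2))), Rational(1, 2)) ≈ Mul(178.73, I)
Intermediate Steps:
G = 73 (G = Add(111, -38) = 73)
Pow(Add(A, Function('L')(-97, G)), Rational(1, 2)) = Pow(Add(-32065, Pow(Add(Pow(-97, 2), Pow(73, 2)), Rational(1, 2))), Rational(1, 2)) = Pow(Add(-32065, Pow(Add(9409, 5329), Rational(1, 2))), Rational(1, 2)) = Pow(Add(-32065, Pow(14738, Rational(1, 2))), Rational(1, 2))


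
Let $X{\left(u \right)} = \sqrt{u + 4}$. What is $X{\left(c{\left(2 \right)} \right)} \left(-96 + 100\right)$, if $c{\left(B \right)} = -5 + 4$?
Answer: $4 \sqrt{3} \approx 6.9282$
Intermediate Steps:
$c{\left(B \right)} = -1$
$X{\left(u \right)} = \sqrt{4 + u}$
$X{\left(c{\left(2 \right)} \right)} \left(-96 + 100\right) = \sqrt{4 - 1} \left(-96 + 100\right) = \sqrt{3} \cdot 4 = 4 \sqrt{3}$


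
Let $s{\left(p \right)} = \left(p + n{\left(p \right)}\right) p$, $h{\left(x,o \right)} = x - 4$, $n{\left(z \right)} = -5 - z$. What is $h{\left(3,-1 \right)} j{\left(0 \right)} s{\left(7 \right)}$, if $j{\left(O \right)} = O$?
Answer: $0$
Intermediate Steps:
$h{\left(x,o \right)} = -4 + x$ ($h{\left(x,o \right)} = x - 4 = -4 + x$)
$s{\left(p \right)} = - 5 p$ ($s{\left(p \right)} = \left(p - \left(5 + p\right)\right) p = - 5 p$)
$h{\left(3,-1 \right)} j{\left(0 \right)} s{\left(7 \right)} = \left(-4 + 3\right) 0 \left(\left(-5\right) 7\right) = \left(-1\right) 0 \left(-35\right) = 0 \left(-35\right) = 0$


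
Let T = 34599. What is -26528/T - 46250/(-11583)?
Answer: 430976642/133586739 ≈ 3.2262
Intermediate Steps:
-26528/T - 46250/(-11583) = -26528/34599 - 46250/(-11583) = -26528*1/34599 - 46250*(-1/11583) = -26528/34599 + 46250/11583 = 430976642/133586739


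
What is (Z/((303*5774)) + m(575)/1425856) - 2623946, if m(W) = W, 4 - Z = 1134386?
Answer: -3272804625307384457/1247283220416 ≈ -2.6239e+6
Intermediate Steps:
Z = -1134382 (Z = 4 - 1*1134386 = 4 - 1134386 = -1134382)
(Z/((303*5774)) + m(575)/1425856) - 2623946 = (-1134382/(303*5774) + 575/1425856) - 2623946 = (-1134382/1749522 + 575*(1/1425856)) - 2623946 = (-1134382*1/1749522 + 575/1425856) - 2623946 = (-567191/874761 + 575/1425856) - 2623946 = -808229702921/1247283220416 - 2623946 = -3272804625307384457/1247283220416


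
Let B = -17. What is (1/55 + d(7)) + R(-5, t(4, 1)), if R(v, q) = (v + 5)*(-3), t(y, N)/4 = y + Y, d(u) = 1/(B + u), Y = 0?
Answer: -9/110 ≈ -0.081818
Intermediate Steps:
d(u) = 1/(-17 + u)
t(y, N) = 4*y (t(y, N) = 4*(y + 0) = 4*y)
R(v, q) = -15 - 3*v (R(v, q) = (5 + v)*(-3) = -15 - 3*v)
(1/55 + d(7)) + R(-5, t(4, 1)) = (1/55 + 1/(-17 + 7)) + (-15 - 3*(-5)) = (1/55 + 1/(-10)) + (-15 + 15) = (1/55 - 1/10) + 0 = -9/110 + 0 = -9/110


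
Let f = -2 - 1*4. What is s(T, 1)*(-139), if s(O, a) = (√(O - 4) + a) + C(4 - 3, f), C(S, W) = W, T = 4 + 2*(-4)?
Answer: 695 - 278*I*√2 ≈ 695.0 - 393.15*I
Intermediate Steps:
f = -6 (f = -2 - 4 = -6)
T = -4 (T = 4 - 8 = -4)
s(O, a) = -6 + a + √(-4 + O) (s(O, a) = (√(O - 4) + a) - 6 = (√(-4 + O) + a) - 6 = (a + √(-4 + O)) - 6 = -6 + a + √(-4 + O))
s(T, 1)*(-139) = (-6 + 1 + √(-4 - 4))*(-139) = (-6 + 1 + √(-8))*(-139) = (-6 + 1 + 2*I*√2)*(-139) = (-5 + 2*I*√2)*(-139) = 695 - 278*I*√2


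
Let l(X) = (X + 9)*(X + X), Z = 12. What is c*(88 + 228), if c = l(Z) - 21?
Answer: 152628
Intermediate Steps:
l(X) = 2*X*(9 + X) (l(X) = (9 + X)*(2*X) = 2*X*(9 + X))
c = 483 (c = 2*12*(9 + 12) - 21 = 2*12*21 - 21 = 504 - 21 = 483)
c*(88 + 228) = 483*(88 + 228) = 483*316 = 152628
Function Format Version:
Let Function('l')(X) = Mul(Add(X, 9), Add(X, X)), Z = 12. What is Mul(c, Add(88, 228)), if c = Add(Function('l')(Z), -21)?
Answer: 152628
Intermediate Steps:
Function('l')(X) = Mul(2, X, Add(9, X)) (Function('l')(X) = Mul(Add(9, X), Mul(2, X)) = Mul(2, X, Add(9, X)))
c = 483 (c = Add(Mul(2, 12, Add(9, 12)), -21) = Add(Mul(2, 12, 21), -21) = Add(504, -21) = 483)
Mul(c, Add(88, 228)) = Mul(483, Add(88, 228)) = Mul(483, 316) = 152628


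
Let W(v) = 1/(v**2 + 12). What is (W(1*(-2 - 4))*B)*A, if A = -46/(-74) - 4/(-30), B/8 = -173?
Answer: -72487/3330 ≈ -21.768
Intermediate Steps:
B = -1384 (B = 8*(-173) = -1384)
W(v) = 1/(12 + v**2)
A = 419/555 (A = -46*(-1/74) - 4*(-1/30) = 23/37 + 2/15 = 419/555 ≈ 0.75496)
(W(1*(-2 - 4))*B)*A = (-1384/(12 + (1*(-2 - 4))**2))*(419/555) = (-1384/(12 + (1*(-6))**2))*(419/555) = (-1384/(12 + (-6)**2))*(419/555) = (-1384/(12 + 36))*(419/555) = (-1384/48)*(419/555) = ((1/48)*(-1384))*(419/555) = -173/6*419/555 = -72487/3330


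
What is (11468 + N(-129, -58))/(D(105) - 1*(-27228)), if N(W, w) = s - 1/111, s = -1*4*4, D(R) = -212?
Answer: 115561/272616 ≈ 0.42390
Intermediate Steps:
s = -16 (s = -4*4 = -16)
N(W, w) = -1777/111 (N(W, w) = -16 - 1/111 = -1777/111)
(11468 + N(-129, -58))/(D(105) - 1*(-27228)) = (11468 - 1777/111)/(-212 - 1*(-27228)) = 1271171/(111*(-212 + 27228)) = (1271171/111)/27016 = (1271171/111)*(1/27016) = 115561/272616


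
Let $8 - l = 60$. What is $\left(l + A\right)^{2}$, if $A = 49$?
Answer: $9$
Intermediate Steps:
$l = -52$ ($l = 8 - 60 = -52$)
$\left(l + A\right)^{2} = \left(-52 + 49\right)^{2} = \left(-3\right)^{2} = 9$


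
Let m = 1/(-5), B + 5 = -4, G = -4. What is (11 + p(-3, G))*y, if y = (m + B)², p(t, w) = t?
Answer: 16928/25 ≈ 677.12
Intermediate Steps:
B = -9 (B = -5 - 4 = -9)
m = -⅕ (m = 1*(-⅕) = -⅕ ≈ -0.20000)
y = 2116/25 (y = (-⅕ - 9)² = (-46/5)² = 2116/25 ≈ 84.640)
(11 + p(-3, G))*y = (11 - 3)*(2116/25) = 8*(2116/25) = 16928/25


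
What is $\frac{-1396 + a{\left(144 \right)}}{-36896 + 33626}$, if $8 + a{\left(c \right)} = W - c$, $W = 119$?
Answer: $\frac{1429}{3270} \approx 0.437$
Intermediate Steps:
$a{\left(c \right)} = 111 - c$ ($a{\left(c \right)} = -8 - \left(-119 + c\right) = 111 - c$)
$\frac{-1396 + a{\left(144 \right)}}{-36896 + 33626} = \frac{-1396 + \left(111 - 144\right)}{-36896 + 33626} = \frac{-1396 + \left(111 - 144\right)}{-3270} = \left(-1396 - 33\right) \left(- \frac{1}{3270}\right) = \left(-1429\right) \left(- \frac{1}{3270}\right) = \frac{1429}{3270}$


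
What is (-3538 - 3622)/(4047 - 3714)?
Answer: -7160/333 ≈ -21.501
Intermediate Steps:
(-3538 - 3622)/(4047 - 3714) = -7160/333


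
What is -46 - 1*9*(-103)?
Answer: 881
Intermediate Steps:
-46 - 1*9*(-103) = -46 - 9*(-103) = -46 + 927 = 881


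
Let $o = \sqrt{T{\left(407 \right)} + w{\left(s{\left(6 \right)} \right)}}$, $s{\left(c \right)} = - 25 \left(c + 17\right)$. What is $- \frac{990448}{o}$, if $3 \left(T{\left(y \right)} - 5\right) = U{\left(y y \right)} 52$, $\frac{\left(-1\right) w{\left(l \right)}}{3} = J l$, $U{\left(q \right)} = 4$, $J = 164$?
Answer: $- \frac{990448 \sqrt{2546769}}{848923} \approx -1861.9$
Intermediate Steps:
$s{\left(c \right)} = -425 - 25 c$ ($s{\left(c \right)} = - 25 \left(17 + c\right) = -425 - 25 c$)
$w{\left(l \right)} = - 492 l$ ($w{\left(l \right)} = - 3 \cdot 164 l = - 492 l$)
$T{\left(y \right)} = \frac{223}{3}$ ($T{\left(y \right)} = 5 + \frac{4 \cdot 52}{3} = 5 + \frac{1}{3} \cdot 208 = 5 + \frac{208}{3} = \frac{223}{3}$)
$o = \frac{\sqrt{2546769}}{3}$ ($o = \sqrt{\frac{223}{3} - 492 \left(-425 - 150\right)} = \sqrt{\frac{223}{3} - -282900} = \sqrt{\frac{223}{3} + 282900} = \sqrt{\frac{848923}{3}} = \frac{\sqrt{2546769}}{3} \approx 531.95$)
$- \frac{990448}{o} = - \frac{990448}{\frac{1}{3} \sqrt{2546769}} = - 990448 \frac{\sqrt{2546769}}{848923} = - \frac{990448 \sqrt{2546769}}{848923}$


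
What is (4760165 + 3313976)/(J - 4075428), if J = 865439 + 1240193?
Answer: -8074141/1969796 ≈ -4.0990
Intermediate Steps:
J = 2105632
(4760165 + 3313976)/(J - 4075428) = (4760165 + 3313976)/(2105632 - 4075428) = 8074141/(-1969796) = 8074141*(-1/1969796) = -8074141/1969796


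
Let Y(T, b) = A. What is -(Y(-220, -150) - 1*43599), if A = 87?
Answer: 43512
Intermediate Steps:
Y(T, b) = 87
-(Y(-220, -150) - 1*43599) = -(87 - 1*43599) = -(87 - 43599) = -1*(-43512) = 43512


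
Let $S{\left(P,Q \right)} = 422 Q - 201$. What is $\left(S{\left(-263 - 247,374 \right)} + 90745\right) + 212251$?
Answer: $460623$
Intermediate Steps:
$S{\left(P,Q \right)} = -201 + 422 Q$
$\left(S{\left(-263 - 247,374 \right)} + 90745\right) + 212251 = \left(\left(-201 + 422 \cdot 374\right) + 90745\right) + 212251 = \left(\left(-201 + 157828\right) + 90745\right) + 212251 = \left(157627 + 90745\right) + 212251 = 248372 + 212251 = 460623$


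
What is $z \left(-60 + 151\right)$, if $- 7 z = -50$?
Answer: $650$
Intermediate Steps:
$z = \frac{50}{7}$ ($z = \left(- \frac{1}{7}\right) \left(-50\right) = \frac{50}{7} \approx 7.1429$)
$z \left(-60 + 151\right) = \frac{50 \left(-60 + 151\right)}{7} = \frac{50}{7} \cdot 91 = 650$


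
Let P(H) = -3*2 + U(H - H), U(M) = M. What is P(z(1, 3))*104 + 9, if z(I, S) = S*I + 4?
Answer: -615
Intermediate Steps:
z(I, S) = 4 + I*S (z(I, S) = I*S + 4 = 4 + I*S)
P(H) = -6 (P(H) = -3*2 + (H - H) = -6 + 0 = -6)
P(z(1, 3))*104 + 9 = -6*104 + 9 = -624 + 9 = -615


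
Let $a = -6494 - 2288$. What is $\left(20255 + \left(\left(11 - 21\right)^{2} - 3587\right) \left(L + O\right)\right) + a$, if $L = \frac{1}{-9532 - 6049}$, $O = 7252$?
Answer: $- \frac{393829263344}{15581} \approx -2.5276 \cdot 10^{7}$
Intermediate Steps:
$a = -8782$
$L = - \frac{1}{15581}$ ($L = \frac{1}{-15581} = - \frac{1}{15581} \approx -6.4181 \cdot 10^{-5}$)
$\left(20255 + \left(\left(11 - 21\right)^{2} - 3587\right) \left(L + O\right)\right) + a = \left(20255 + \left(\left(11 - 21\right)^{2} - 3587\right) \left(- \frac{1}{15581} + 7252\right)\right) - 8782 = \left(20255 + \left(\left(-10\right)^{2} - 3587\right) \frac{112993411}{15581}\right) - 8782 = \left(20255 + \left(100 - 3587\right) \frac{112993411}{15581}\right) - 8782 = \left(20255 - \frac{394008024157}{15581}\right) - 8782 = - \frac{393692431002}{15581} - 8782 = - \frac{393829263344}{15581}$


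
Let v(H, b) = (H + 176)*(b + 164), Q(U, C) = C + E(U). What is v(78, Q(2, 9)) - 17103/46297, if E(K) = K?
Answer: 2057884547/46297 ≈ 44450.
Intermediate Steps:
Q(U, C) = C + U
v(H, b) = (164 + b)*(176 + H) (v(H, b) = (176 + H)*(164 + b) = (164 + b)*(176 + H))
v(78, Q(2, 9)) - 17103/46297 = (28864 + 164*78 + 176*(9 + 2) + 78*(9 + 2)) - 17103/46297 = (28864 + 12792 + 176*11 + 78*11) - 17103*1/46297 = (28864 + 12792 + 1936 + 858) - 17103/46297 = 44450 - 17103/46297 = 2057884547/46297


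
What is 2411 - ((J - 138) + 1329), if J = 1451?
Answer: -231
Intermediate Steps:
2411 - ((J - 138) + 1329) = 2411 - ((1451 - 138) + 1329) = 2411 - (1313 + 1329) = 2411 - 1*2642 = 2411 - 2642 = -231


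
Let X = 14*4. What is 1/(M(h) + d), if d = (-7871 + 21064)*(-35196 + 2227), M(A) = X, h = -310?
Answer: -1/434959961 ≈ -2.2991e-9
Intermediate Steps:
X = 56
M(A) = 56
d = -434960017 (d = 13193*(-32969) = -434960017)
1/(M(h) + d) = 1/(56 - 434960017) = 1/(-434959961) = -1/434959961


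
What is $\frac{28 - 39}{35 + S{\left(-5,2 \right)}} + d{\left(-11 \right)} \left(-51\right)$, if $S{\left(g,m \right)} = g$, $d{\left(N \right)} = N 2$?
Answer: $\frac{33649}{30} \approx 1121.6$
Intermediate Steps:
$d{\left(N \right)} = 2 N$
$\frac{28 - 39}{35 + S{\left(-5,2 \right)}} + d{\left(-11 \right)} \left(-51\right) = \frac{28 - 39}{35 - 5} + 2 \left(-11\right) \left(-51\right) = - \frac{11}{30} - -1122 = \left(-11\right) \frac{1}{30} + 1122 = - \frac{11}{30} + 1122 = \frac{33649}{30}$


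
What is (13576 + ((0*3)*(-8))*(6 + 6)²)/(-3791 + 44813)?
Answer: 6788/20511 ≈ 0.33094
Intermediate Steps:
(13576 + ((0*3)*(-8))*(6 + 6)²)/(-3791 + 44813) = (13576 + (0*(-8))*12²)/41022 = (13576 + 0*144)*(1/41022) = (13576 + 0)*(1/41022) = 13576*(1/41022) = 6788/20511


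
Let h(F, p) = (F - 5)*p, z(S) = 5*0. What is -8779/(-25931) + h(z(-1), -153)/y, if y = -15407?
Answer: 115420838/399518917 ≈ 0.28890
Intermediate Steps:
z(S) = 0
h(F, p) = p*(-5 + F) (h(F, p) = (-5 + F)*p = p*(-5 + F))
-8779/(-25931) + h(z(-1), -153)/y = -8779/(-25931) - 153*(-5 + 0)/(-15407) = -8779*(-1/25931) - 153*(-5)*(-1/15407) = 8779/25931 + 765*(-1/15407) = 8779/25931 - 765/15407 = 115420838/399518917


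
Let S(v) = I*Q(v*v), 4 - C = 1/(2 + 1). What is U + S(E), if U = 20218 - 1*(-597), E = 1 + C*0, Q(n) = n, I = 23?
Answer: 20838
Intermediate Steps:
C = 11/3 (C = 4 - 1/(2 + 1) = 4 - 1/3 = 4 - 1*⅓ = 4 - ⅓ = 11/3 ≈ 3.6667)
E = 1 (E = 1 + (11/3)*0 = 1 + 0 = 1)
U = 20815 (U = 20218 + 597 = 20815)
S(v) = 23*v² (S(v) = 23*(v*v) = 23*v²)
U + S(E) = 20815 + 23*1² = 20815 + 23*1 = 20815 + 23 = 20838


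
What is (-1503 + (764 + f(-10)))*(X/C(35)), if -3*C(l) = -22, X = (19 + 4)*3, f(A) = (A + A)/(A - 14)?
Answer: -305601/44 ≈ -6945.5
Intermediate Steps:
f(A) = 2*A/(-14 + A) (f(A) = (2*A)/(-14 + A) = 2*A/(-14 + A))
X = 69 (X = 23*3 = 69)
C(l) = 22/3 (C(l) = -⅓*(-22) = 22/3)
(-1503 + (764 + f(-10)))*(X/C(35)) = (-1503 + (764 + 2*(-10)/(-14 - 10)))*(69/(22/3)) = (-1503 + (764 + 2*(-10)/(-24)))*(69*(3/22)) = (-1503 + (764 + 2*(-10)*(-1/24)))*(207/22) = (-1503 + (764 + ⅚))*(207/22) = (-1503 + 4589/6)*(207/22) = -4429/6*207/22 = -305601/44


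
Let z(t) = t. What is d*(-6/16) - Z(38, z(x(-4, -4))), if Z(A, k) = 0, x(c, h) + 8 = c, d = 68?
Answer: -51/2 ≈ -25.500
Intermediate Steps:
x(c, h) = -8 + c
d*(-6/16) - Z(38, z(x(-4, -4))) = 68*(-6/16) - 1*0 = 68*(-6*1/16) + 0 = 68*(-3/8) + 0 = -51/2 + 0 = -51/2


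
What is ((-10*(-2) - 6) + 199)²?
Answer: 45369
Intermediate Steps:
((-10*(-2) - 6) + 199)² = ((-2*(-10) - 6) + 199)² = ((20 - 6) + 199)² = (14 + 199)² = 213² = 45369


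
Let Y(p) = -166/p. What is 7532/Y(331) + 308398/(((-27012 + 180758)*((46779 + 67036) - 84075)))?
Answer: -2849857216970403/189754850660 ≈ -15019.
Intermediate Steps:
7532/Y(331) + 308398/(((-27012 + 180758)*((46779 + 67036) - 84075))) = 7532/((-166/331)) + 308398/(((-27012 + 180758)*((46779 + 67036) - 84075))) = 7532/((-166*1/331)) + 308398/((153746*(113815 - 84075))) = 7532/(-166/331) + 308398/((153746*29740)) = 7532*(-331/166) + 308398/4572406040 = -1246546/83 + 308398*(1/4572406040) = -1246546/83 + 154199/2286203020 = -2849857216970403/189754850660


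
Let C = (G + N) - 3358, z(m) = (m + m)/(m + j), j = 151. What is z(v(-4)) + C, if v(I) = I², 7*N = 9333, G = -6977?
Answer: -10522780/1169 ≈ -9001.5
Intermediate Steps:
N = 9333/7 (N = (⅐)*9333 = 9333/7 ≈ 1333.3)
z(m) = 2*m/(151 + m) (z(m) = (m + m)/(m + 151) = (2*m)/(151 + m) = 2*m/(151 + m))
C = -63012/7 (C = (-6977 + 9333/7) - 3358 = -39506/7 - 3358 = -63012/7 ≈ -9001.7)
z(v(-4)) + C = 2*(-4)²/(151 + (-4)²) - 63012/7 = 2*16/(151 + 16) - 63012/7 = 2*16/167 - 63012/7 = 2*16*(1/167) - 63012/7 = 32/167 - 63012/7 = -10522780/1169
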